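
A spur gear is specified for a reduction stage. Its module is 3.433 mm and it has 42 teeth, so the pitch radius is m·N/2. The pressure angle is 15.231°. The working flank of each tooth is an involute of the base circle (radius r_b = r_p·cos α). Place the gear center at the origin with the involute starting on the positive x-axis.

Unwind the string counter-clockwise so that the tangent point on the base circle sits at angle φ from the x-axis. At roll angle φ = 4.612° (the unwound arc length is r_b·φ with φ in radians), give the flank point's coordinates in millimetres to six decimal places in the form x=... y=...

pitch radius r_p = m·N/2 = 3.433·42/2 = 72.093000
base radius r_b = r_p·cos α = 72.093000·cos 15.231° = 69.560697
roll angle φ = 4.612° = 0.08049459 rad
x = r_b·(cos φ + φ·sin φ) = 69.560697·(0.99676206 + 0.08049459·0.08040769) = 69.785687
y = r_b·(sin φ − φ·cos φ) = 69.560697·(0.08040769 − 0.08049459·0.99676206) = 0.012085

x=69.785687 y=0.012085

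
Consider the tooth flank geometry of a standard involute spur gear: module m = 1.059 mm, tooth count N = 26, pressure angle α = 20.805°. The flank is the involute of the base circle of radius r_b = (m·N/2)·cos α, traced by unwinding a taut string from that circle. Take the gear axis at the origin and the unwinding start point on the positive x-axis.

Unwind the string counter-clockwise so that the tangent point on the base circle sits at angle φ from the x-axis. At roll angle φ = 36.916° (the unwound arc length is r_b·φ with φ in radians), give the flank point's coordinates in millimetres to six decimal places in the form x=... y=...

x=15.269640 y=1.100457

pitch radius r_p = m·N/2 = 1.059·26/2 = 13.767000
base radius r_b = r_p·cos α = 13.767000·cos 20.805° = 12.869318
roll angle φ = 36.916° = 0.64430575 rad
x = r_b·(cos φ + φ·sin φ) = 12.869318·(0.79951696 + 0.64430575·0.60064352) = 15.269640
y = r_b·(sin φ − φ·cos φ) = 12.869318·(0.60064352 − 0.64430575·0.79951696) = 1.100457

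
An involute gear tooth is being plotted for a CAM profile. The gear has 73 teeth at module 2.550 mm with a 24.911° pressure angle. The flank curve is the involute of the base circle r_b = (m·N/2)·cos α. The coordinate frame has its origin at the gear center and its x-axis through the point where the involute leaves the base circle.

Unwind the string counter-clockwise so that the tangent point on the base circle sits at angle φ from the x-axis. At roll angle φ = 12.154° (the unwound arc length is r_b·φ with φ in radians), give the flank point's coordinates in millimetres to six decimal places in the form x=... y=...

pitch radius r_p = m·N/2 = 2.550·73/2 = 93.075000
base radius r_b = r_p·cos α = 93.075000·cos 24.911° = 84.415597
roll angle φ = 12.154° = 0.21212732 rad
x = r_b·(cos φ + φ·sin φ) = 84.415597·(0.97758524 + 0.21212732·0.21054001) = 86.293551
y = r_b·(sin φ − φ·cos φ) = 84.415597·(0.21054001 − 0.21212732·0.97758524) = 0.267384

x=86.293551 y=0.267384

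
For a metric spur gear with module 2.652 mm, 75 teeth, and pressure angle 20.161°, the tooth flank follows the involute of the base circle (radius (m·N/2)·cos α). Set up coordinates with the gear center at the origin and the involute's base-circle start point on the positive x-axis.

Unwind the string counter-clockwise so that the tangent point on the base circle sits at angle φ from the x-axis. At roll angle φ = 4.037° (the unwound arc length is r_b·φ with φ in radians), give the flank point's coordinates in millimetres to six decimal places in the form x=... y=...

pitch radius r_p = m·N/2 = 2.652·75/2 = 99.450000
base radius r_b = r_p·cos α = 99.450000·cos 20.161° = 93.356484
roll angle φ = 4.037° = 0.07045894 rad
x = r_b·(cos φ + φ·sin φ) = 93.356484·(0.99751880 + 0.07045894·0.07040066) = 93.587929
y = r_b·(sin φ − φ·cos φ) = 93.356484·(0.07040066 − 0.07045894·0.99751880) = 0.010880

x=93.587929 y=0.010880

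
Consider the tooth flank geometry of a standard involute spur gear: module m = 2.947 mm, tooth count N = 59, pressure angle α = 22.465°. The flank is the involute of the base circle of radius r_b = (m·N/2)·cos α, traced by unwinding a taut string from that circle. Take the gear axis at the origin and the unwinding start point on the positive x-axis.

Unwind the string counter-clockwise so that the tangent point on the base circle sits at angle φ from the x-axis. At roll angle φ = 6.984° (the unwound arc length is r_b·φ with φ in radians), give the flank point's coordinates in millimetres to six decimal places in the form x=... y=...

pitch radius r_p = m·N/2 = 2.947·59/2 = 86.936500
base radius r_b = r_p·cos α = 86.936500·cos 22.465° = 80.339161
roll angle φ = 6.984° = 0.12189379 rad
x = r_b·(cos φ + φ·sin φ) = 80.339161·(0.99258015 + 0.12189379·0.12159217) = 80.933789
y = r_b·(sin φ − φ·cos φ) = 80.339161·(0.12159217 − 0.12189379·0.99258015) = 0.048429

x=80.933789 y=0.048429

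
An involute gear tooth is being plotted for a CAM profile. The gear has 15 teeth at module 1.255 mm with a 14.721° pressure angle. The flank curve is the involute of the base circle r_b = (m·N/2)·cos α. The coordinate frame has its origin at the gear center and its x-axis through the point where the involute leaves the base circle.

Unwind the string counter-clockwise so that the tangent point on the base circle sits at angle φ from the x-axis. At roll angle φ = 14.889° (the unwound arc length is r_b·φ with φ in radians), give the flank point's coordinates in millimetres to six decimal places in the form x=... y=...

pitch radius r_p = m·N/2 = 1.255·15/2 = 9.412500
base radius r_b = r_p·cos α = 9.412500·cos 14.721° = 9.103532
roll angle φ = 14.889° = 0.25986207 rad
x = r_b·(cos φ + φ·sin φ) = 9.103532·(0.96642543 + 0.25986207·0.25694726) = 9.405735
y = r_b·(sin φ − φ·cos φ) = 9.103532·(0.25694726 − 0.25986207·0.96642543) = 0.052891

x=9.405735 y=0.052891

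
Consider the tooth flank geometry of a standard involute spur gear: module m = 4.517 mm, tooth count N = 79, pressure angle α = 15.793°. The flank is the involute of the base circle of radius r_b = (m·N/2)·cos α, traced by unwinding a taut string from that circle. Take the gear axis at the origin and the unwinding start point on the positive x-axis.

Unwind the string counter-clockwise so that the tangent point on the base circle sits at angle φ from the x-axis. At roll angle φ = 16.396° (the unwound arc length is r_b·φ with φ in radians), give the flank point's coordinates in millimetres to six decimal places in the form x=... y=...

pitch radius r_p = m·N/2 = 4.517·79/2 = 178.421500
base radius r_b = r_p·cos α = 178.421500·cos 15.793° = 171.686312
roll angle φ = 16.396° = 0.28616418 rad
x = r_b·(cos φ + φ·sin φ) = 171.686312·(0.95933368 + 0.28616418·0.28227448) = 178.572741
y = r_b·(sin φ − φ·cos φ) = 171.686312·(0.28227448 − 0.28616418·0.95933368) = 1.330147

x=178.572741 y=1.330147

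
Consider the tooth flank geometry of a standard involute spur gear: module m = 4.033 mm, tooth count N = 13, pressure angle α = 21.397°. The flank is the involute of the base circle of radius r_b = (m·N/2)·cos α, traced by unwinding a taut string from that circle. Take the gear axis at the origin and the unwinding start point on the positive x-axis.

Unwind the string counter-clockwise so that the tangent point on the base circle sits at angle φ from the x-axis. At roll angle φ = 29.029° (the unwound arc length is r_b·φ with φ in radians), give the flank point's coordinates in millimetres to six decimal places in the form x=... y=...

x=27.342149 y=1.031202

pitch radius r_p = m·N/2 = 4.033·13/2 = 26.214500
base radius r_b = r_p·cos α = 26.214500·cos 21.397° = 24.407663
roll angle φ = 29.029° = 0.50665163 rad
x = r_b·(cos φ + φ·sin φ) = 24.407663·(0.87437421 + 0.50665163·0.48525224) = 27.342149
y = r_b·(sin φ − φ·cos φ) = 24.407663·(0.48525224 − 0.50665163·0.87437421) = 1.031202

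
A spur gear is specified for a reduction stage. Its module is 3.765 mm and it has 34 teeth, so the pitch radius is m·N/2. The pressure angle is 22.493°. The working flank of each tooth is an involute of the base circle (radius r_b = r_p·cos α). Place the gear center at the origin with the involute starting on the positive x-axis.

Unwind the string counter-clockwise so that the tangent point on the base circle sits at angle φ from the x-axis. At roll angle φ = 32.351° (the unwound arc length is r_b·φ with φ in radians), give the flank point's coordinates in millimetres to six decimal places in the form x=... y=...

x=67.824309 y=3.436496

pitch radius r_p = m·N/2 = 3.765·34/2 = 64.005000
base radius r_b = r_p·cos α = 64.005000·cos 22.493° = 59.135902
roll angle φ = 32.351° = 0.56463147 rad
x = r_b·(cos φ + φ·sin φ) = 59.135902·(0.84478586 + 0.56463147·0.53510452) = 67.824309
y = r_b·(sin φ − φ·cos φ) = 59.135902·(0.53510452 − 0.56463147·0.84478586) = 3.436496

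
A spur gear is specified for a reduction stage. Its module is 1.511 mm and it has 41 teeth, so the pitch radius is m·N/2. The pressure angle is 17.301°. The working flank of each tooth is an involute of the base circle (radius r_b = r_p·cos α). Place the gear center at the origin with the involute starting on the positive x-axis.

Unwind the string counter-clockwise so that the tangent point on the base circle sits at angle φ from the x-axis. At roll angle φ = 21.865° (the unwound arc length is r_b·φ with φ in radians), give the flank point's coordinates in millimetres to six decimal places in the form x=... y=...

x=31.649710 y=0.539923

pitch radius r_p = m·N/2 = 1.511·41/2 = 30.975500
base radius r_b = r_p·cos α = 30.975500·cos 17.301° = 29.574032
roll angle φ = 21.865° = 0.38161624 rad
x = r_b·(cos φ + φ·sin φ) = 29.574032·(0.92806393 + 0.38161624·0.37242093) = 31.649710
y = r_b·(sin φ − φ·cos φ) = 29.574032·(0.37242093 − 0.38161624·0.92806393) = 0.539923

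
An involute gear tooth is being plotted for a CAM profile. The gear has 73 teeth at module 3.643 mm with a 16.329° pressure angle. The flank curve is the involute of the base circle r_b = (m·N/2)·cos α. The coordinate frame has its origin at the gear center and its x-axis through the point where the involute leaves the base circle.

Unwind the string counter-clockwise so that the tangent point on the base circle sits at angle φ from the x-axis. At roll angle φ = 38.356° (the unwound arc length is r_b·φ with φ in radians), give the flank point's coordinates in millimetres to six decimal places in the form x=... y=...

pitch radius r_p = m·N/2 = 3.643·73/2 = 132.969500
base radius r_b = r_p·cos α = 132.969500·cos 16.329° = 127.605924
roll angle φ = 38.356° = 0.66943849 rad
x = r_b·(cos φ + φ·sin φ) = 127.605924·(0.78417023 + 0.66943849·0.62054576) = 153.074465
y = r_b·(sin φ − φ·cos φ) = 127.605924·(0.62054576 − 0.66943849·0.78417023) = 12.198109

x=153.074465 y=12.198109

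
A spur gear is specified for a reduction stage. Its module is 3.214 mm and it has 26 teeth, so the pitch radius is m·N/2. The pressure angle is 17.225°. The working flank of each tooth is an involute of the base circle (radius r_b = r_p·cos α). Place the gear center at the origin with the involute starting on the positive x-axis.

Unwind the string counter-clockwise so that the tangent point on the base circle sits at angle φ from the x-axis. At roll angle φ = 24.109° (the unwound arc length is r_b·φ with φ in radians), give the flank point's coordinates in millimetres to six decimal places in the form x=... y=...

x=43.286191 y=0.973643

pitch radius r_p = m·N/2 = 3.214·26/2 = 41.782000
base radius r_b = r_p·cos α = 41.782000·cos 17.225° = 39.908046
roll angle φ = 24.109° = 0.42078143 rad
x = r_b·(cos φ + φ·sin φ) = 39.908046·(0.91277003 + 0.42078143·0.40847384) = 43.286191
y = r_b·(sin φ − φ·cos φ) = 39.908046·(0.40847384 − 0.42078143·0.91277003) = 0.973643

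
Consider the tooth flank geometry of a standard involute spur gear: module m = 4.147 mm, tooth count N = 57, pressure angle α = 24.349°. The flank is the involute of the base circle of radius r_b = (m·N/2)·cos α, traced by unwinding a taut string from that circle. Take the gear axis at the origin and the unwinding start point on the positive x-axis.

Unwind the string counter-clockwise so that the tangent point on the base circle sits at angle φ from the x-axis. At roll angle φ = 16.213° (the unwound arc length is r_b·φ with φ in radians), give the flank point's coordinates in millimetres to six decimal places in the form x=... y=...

pitch radius r_p = m·N/2 = 4.147·57/2 = 118.189500
base radius r_b = r_p·cos α = 118.189500·cos 24.349° = 107.676664
roll angle φ = 16.213° = 0.28297023 rad
x = r_b·(cos φ + φ·sin φ) = 107.676664·(0.96023036 + 0.28297023·0.27920898) = 111.901701
y = r_b·(sin φ − φ·cos φ) = 107.676664·(0.27920898 − 0.28297023·0.96023036) = 0.806754

x=111.901701 y=0.806754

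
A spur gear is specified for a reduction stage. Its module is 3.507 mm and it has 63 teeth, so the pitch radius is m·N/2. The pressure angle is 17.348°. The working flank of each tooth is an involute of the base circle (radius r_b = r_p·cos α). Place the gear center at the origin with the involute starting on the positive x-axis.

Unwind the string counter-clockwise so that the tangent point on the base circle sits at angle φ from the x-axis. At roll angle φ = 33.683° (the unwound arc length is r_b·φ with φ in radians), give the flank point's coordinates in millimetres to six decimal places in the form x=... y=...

pitch radius r_p = m·N/2 = 3.507·63/2 = 110.470500
base radius r_b = r_p·cos α = 110.470500·cos 17.348° = 105.445345
roll angle φ = 33.683° = 0.58787925 rad
x = r_b·(cos φ + φ·sin φ) = 105.445345·(0.83211871 + 0.58787925·0.55459756) = 122.122064
y = r_b·(sin φ − φ·cos φ) = 105.445345·(0.55459756 − 0.58787925·0.83211871) = 6.897415

x=122.122064 y=6.897415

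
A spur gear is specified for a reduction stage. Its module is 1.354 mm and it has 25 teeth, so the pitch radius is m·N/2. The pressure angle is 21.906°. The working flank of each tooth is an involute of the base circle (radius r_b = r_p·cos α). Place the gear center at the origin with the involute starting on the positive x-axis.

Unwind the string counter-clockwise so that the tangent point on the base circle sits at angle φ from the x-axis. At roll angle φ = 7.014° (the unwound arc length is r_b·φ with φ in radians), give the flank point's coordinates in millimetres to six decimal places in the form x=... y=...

x=15.820189 y=0.009588

pitch radius r_p = m·N/2 = 1.354·25/2 = 16.925000
base radius r_b = r_p·cos α = 16.925000·cos 21.906° = 15.702967
roll angle φ = 7.014° = 0.12241739 rad
x = r_b·(cos φ + φ·sin φ) = 15.702967·(0.99251634 + 0.12241739·0.12211186) = 15.820189
y = r_b·(sin φ − φ·cos φ) = 15.702967·(0.12211186 − 0.12241739·0.99251634) = 0.009588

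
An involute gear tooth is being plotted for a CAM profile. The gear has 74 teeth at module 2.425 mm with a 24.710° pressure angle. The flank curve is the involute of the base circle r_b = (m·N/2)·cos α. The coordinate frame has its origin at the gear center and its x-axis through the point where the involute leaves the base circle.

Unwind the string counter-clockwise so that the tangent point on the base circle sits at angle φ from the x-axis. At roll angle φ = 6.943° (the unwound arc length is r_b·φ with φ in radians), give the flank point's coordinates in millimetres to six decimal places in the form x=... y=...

pitch radius r_p = m·N/2 = 2.425·74/2 = 89.725000
base radius r_b = r_p·cos α = 89.725000·cos 24.710° = 81.509351
roll angle φ = 6.943° = 0.12117821 rad
x = r_b·(cos φ + φ·sin φ) = 81.509351·(0.99266690 + 0.12117821·0.12088186) = 82.105604
y = r_b·(sin φ − φ·cos φ) = 81.509351·(0.12088186 − 0.12117821·0.99266690) = 0.048275

x=82.105604 y=0.048275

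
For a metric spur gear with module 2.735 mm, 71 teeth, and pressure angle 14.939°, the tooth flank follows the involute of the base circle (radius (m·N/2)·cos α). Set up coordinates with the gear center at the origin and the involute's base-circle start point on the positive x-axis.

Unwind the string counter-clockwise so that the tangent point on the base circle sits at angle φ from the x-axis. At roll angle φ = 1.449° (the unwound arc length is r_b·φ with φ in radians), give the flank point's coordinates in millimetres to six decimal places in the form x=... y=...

pitch radius r_p = m·N/2 = 2.735·71/2 = 97.092500
base radius r_b = r_p·cos α = 97.092500·cos 14.939° = 93.810854
roll angle φ = 1.449° = 0.02528982 rad
x = r_b·(cos φ + φ·sin φ) = 93.810854·(0.99968023 + 0.02528982·0.02528713) = 93.840849
y = r_b·(sin φ − φ·cos φ) = 93.810854·(0.02528713 − 0.02528982·0.99968023) = 0.000506

x=93.840849 y=0.000506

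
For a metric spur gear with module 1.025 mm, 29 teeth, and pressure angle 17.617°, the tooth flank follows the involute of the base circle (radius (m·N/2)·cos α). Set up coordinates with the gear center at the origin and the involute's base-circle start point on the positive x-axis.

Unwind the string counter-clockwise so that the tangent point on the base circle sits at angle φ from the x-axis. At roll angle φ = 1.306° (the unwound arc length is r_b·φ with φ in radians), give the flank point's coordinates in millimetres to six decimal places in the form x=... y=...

x=14.169142 y=0.000056

pitch radius r_p = m·N/2 = 1.025·29/2 = 14.862500
base radius r_b = r_p·cos α = 14.862500·cos 17.617° = 14.165462
roll angle φ = 1.306° = 0.02279400 rad
x = r_b·(cos φ + φ·sin φ) = 14.165462·(0.99974023 + 0.02279400·0.02279203) = 14.169142
y = r_b·(sin φ − φ·cos φ) = 14.165462·(0.02279203 − 0.02279400·0.99974023) = 0.000056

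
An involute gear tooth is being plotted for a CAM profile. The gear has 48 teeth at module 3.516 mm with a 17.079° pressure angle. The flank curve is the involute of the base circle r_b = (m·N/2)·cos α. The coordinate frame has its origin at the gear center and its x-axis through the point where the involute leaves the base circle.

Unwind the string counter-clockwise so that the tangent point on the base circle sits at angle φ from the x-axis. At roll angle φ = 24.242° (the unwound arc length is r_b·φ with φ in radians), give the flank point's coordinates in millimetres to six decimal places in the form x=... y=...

pitch radius r_p = m·N/2 = 3.516·48/2 = 84.384000
base radius r_b = r_p·cos α = 84.384000·cos 17.079° = 80.662727
roll angle φ = 24.242° = 0.42310272 rad
x = r_b·(cos φ + φ·sin φ) = 80.662727·(0.91181938 + 0.42310272·0.41059154) = 87.562760
y = r_b·(sin φ − φ·cos φ) = 80.662727·(0.41059154 − 0.42310272·0.91181938) = 2.000297

x=87.562760 y=2.000297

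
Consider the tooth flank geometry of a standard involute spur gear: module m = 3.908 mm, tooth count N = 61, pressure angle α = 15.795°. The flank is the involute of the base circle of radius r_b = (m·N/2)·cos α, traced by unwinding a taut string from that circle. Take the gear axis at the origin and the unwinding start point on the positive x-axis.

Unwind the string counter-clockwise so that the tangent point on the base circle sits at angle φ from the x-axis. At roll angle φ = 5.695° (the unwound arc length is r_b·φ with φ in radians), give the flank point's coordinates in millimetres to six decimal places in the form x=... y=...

pitch radius r_p = m·N/2 = 3.908·61/2 = 119.194000
base radius r_b = r_p·cos α = 119.194000·cos 15.795° = 114.693443
roll angle φ = 5.695° = 0.09939650 rad
x = r_b·(cos φ + φ·sin φ) = 114.693443·(0.99506423 + 0.09939650·0.09923291) = 115.258611
y = r_b·(sin φ − φ·cos φ) = 114.693443·(0.09923291 − 0.09939650·0.99506423) = 0.037506

x=115.258611 y=0.037506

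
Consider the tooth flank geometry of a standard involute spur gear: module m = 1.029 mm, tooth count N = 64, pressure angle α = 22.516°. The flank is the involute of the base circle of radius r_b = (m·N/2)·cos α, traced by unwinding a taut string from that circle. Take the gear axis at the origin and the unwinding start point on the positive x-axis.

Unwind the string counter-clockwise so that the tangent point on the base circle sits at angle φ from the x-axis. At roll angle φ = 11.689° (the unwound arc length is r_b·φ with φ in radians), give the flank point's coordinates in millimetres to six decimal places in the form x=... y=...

pitch radius r_p = m·N/2 = 1.029·64/2 = 32.928000
base radius r_b = r_p·cos α = 32.928000·cos 22.516° = 30.417985
roll angle φ = 11.689° = 0.20401154 rad
x = r_b·(cos φ + φ·sin φ) = 30.417985·(0.97926172 + 0.20401154·0.20259929) = 31.044423
y = r_b·(sin φ − φ·cos φ) = 30.417985·(0.20259929 − 0.20401154·0.97926172) = 0.085736

x=31.044423 y=0.085736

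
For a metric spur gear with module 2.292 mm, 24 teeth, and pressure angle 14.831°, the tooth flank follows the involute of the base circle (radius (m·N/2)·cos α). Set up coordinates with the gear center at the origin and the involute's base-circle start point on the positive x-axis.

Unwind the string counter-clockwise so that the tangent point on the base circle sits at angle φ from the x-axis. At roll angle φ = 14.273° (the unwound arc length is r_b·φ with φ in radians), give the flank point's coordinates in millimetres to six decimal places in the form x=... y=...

x=27.399917 y=0.136157

pitch radius r_p = m·N/2 = 2.292·24/2 = 27.504000
base radius r_b = r_p·cos α = 27.504000·cos 14.831° = 26.587705
roll angle φ = 14.273° = 0.24911084 rad
x = r_b·(cos φ + φ·sin φ) = 26.587705·(0.96913202 + 0.24911084·0.24654235) = 27.399917
y = r_b·(sin φ − φ·cos φ) = 26.587705·(0.24654235 − 0.24911084·0.96913202) = 0.136157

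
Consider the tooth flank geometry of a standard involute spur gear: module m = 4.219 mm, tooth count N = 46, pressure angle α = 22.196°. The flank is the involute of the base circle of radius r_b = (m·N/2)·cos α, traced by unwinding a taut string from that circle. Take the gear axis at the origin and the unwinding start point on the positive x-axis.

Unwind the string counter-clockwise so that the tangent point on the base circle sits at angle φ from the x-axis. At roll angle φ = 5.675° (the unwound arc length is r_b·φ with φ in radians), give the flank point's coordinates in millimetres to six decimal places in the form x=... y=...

pitch radius r_p = m·N/2 = 4.219·46/2 = 97.037000
base radius r_b = r_p·cos α = 97.037000·cos 22.196° = 89.846263
roll angle φ = 5.675° = 0.09904744 rad
x = r_b·(cos φ + φ·sin φ) = 89.846263·(0.99509881 + 0.09904744·0.09888557) = 90.285897
y = r_b·(sin φ − φ·cos φ) = 89.846263·(0.09888557 − 0.09904744·0.99509881) = 0.029072

x=90.285897 y=0.029072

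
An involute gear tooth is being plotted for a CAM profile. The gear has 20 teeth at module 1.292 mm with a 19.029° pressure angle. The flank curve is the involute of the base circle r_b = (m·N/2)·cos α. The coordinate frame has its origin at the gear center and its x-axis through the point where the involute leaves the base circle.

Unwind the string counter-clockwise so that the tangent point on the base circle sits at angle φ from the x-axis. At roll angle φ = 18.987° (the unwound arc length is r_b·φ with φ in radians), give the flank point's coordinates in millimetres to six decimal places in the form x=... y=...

x=12.866317 y=0.146541

pitch radius r_p = m·N/2 = 1.292·20/2 = 12.920000
base radius r_b = r_p·cos α = 12.920000·cos 19.029° = 12.213969
roll angle φ = 18.987° = 0.33138567 rad
x = r_b·(cos φ + φ·sin φ) = 12.213969·(0.94559242 + 0.33138567·0.32535361) = 12.866317
y = r_b·(sin φ − φ·cos φ) = 12.213969·(0.32535361 − 0.33138567·0.94559242) = 0.146541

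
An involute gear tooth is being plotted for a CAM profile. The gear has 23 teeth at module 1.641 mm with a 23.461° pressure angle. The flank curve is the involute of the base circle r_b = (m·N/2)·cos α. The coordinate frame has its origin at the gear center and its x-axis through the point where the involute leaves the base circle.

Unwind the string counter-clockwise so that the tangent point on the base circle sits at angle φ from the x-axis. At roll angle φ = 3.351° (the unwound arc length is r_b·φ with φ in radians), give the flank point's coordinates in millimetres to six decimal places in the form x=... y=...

x=17.341000 y=0.001154

pitch radius r_p = m·N/2 = 1.641·23/2 = 18.871500
base radius r_b = r_p·cos α = 18.871500·cos 23.461° = 17.311417
roll angle φ = 3.351° = 0.05848598 rad
x = r_b·(cos φ + φ·sin φ) = 17.311417·(0.99829018 + 0.05848598·0.05845265) = 17.341000
y = r_b·(sin φ − φ·cos φ) = 17.311417·(0.05845265 − 0.05848598·0.99829018) = 0.001154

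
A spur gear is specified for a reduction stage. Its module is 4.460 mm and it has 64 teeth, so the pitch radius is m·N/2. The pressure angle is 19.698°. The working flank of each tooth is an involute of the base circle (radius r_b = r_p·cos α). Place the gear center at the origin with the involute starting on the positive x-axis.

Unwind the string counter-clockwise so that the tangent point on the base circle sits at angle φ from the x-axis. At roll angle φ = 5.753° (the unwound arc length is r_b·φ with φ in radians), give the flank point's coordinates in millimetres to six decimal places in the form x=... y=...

pitch radius r_p = m·N/2 = 4.460·64/2 = 142.720000
base radius r_b = r_p·cos α = 142.720000·cos 19.698° = 134.368355
roll angle φ = 5.753° = 0.10040879 rad
x = r_b·(cos φ + φ·sin φ) = 134.368355·(0.99496327 + 0.10040879·0.10024016) = 135.043995
y = r_b·(sin φ − φ·cos φ) = 134.368355·(0.10024016 − 0.10040879·0.99496327) = 0.045295

x=135.043995 y=0.045295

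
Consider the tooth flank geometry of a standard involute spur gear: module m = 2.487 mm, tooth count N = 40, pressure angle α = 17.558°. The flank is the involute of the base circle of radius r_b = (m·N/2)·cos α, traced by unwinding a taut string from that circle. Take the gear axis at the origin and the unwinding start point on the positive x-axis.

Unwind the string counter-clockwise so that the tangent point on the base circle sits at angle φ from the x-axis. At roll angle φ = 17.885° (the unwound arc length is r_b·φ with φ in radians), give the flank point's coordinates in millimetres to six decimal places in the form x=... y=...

x=49.677149 y=0.476131

pitch radius r_p = m·N/2 = 2.487·40/2 = 49.740000
base radius r_b = r_p·cos α = 49.740000·cos 17.558° = 47.422716
roll angle φ = 17.885° = 0.31215214 rad
x = r_b·(cos φ + φ·sin φ) = 47.422716·(0.95167484 + 0.31215214·0.30710748) = 49.677149
y = r_b·(sin φ − φ·cos φ) = 47.422716·(0.30710748 − 0.31215214·0.95167484) = 0.476131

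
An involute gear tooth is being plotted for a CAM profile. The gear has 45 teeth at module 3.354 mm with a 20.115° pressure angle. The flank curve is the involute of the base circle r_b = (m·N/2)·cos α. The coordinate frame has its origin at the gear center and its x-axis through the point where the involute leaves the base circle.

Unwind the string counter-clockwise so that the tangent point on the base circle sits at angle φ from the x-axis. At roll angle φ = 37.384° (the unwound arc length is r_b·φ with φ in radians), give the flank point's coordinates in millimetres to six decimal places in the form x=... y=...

pitch radius r_p = m·N/2 = 3.354·45/2 = 75.465000
base radius r_b = r_p·cos α = 75.465000·cos 20.115° = 70.861956
roll angle φ = 37.384° = 0.65247389 rad
x = r_b·(cos φ + φ·sin φ) = 70.861956·(0.79458420 + 0.65247389·0.60715397) = 84.377904
y = r_b·(sin φ − φ·cos φ) = 70.861956·(0.60715397 − 0.65247389·0.79458420) = 6.286060

x=84.377904 y=6.286060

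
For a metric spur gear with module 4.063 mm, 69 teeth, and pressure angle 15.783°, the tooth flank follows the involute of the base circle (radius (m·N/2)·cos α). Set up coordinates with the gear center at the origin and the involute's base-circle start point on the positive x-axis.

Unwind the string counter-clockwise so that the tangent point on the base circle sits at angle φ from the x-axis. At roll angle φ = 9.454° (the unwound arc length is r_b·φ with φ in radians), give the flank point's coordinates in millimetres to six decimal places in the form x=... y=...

pitch radius r_p = m·N/2 = 4.063·69/2 = 140.173500
base radius r_b = r_p·cos α = 140.173500·cos 15.783° = 134.888782
roll angle φ = 9.454° = 0.16500343 rad
x = r_b·(cos φ + φ·sin φ) = 134.888782·(0.98641779 + 0.16500343·0.16425571) = 136.712552
y = r_b·(sin φ − φ·cos φ) = 134.888782·(0.16425571 − 0.16500343·0.98641779) = 0.201442

x=136.712552 y=0.201442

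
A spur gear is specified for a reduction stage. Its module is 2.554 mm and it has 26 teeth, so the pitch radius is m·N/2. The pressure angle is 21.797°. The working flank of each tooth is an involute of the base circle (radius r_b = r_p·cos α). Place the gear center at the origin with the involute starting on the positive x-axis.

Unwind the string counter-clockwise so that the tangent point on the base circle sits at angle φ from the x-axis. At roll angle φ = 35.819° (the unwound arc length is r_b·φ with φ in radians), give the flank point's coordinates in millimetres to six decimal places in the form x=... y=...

pitch radius r_p = m·N/2 = 2.554·26/2 = 33.202000
base radius r_b = r_p·cos α = 33.202000·cos 21.797° = 30.828232
roll angle φ = 35.819° = 0.62515948 rad
x = r_b·(cos φ + φ·sin φ) = 30.828232·(0.81086980 + 0.62515948·0.58522660) = 36.276498
y = r_b·(sin φ − φ·cos φ) = 30.828232·(0.58522660 − 0.62515948·0.81086980) = 2.413963

x=36.276498 y=2.413963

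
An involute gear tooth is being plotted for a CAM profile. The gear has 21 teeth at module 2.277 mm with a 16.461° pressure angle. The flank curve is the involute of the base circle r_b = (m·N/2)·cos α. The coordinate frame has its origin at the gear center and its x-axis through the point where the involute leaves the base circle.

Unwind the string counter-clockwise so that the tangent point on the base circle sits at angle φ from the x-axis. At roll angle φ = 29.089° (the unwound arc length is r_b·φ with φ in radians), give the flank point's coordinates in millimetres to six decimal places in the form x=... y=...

x=25.695859 y=0.974626

pitch radius r_p = m·N/2 = 2.277·21/2 = 23.908500
base radius r_b = r_p·cos α = 23.908500·cos 16.461° = 22.928558
roll angle φ = 29.089° = 0.50769883 rad
x = r_b·(cos φ + φ·sin φ) = 22.928558·(0.87386558 + 0.50769883·0.48616762) = 25.695859
y = r_b·(sin φ − φ·cos φ) = 22.928558·(0.48616762 − 0.50769883·0.87386558) = 0.974626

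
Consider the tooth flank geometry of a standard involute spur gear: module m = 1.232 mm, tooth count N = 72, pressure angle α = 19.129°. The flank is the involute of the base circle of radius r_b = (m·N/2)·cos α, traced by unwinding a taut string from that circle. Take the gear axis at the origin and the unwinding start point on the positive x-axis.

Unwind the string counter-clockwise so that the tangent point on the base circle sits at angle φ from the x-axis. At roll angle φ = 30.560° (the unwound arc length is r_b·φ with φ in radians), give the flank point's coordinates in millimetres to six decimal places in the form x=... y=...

pitch radius r_p = m·N/2 = 1.232·72/2 = 44.352000
base radius r_b = r_p·cos α = 44.352000·cos 19.129° = 41.903023
roll angle φ = 30.560° = 0.53337262 rad
x = r_b·(cos φ + φ·sin φ) = 41.903023·(0.86109720 + 0.53337262·0.50844038) = 47.446180
y = r_b·(sin φ − φ·cos φ) = 41.903023·(0.50844038 − 0.53337262·0.86109720) = 2.059731

x=47.446180 y=2.059731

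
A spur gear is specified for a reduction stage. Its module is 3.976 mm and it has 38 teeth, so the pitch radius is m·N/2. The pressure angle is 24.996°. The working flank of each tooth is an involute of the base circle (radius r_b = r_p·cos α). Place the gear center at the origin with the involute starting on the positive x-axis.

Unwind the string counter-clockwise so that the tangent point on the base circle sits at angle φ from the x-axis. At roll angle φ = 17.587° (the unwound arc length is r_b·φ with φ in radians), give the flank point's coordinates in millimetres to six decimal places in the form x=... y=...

x=71.618273 y=0.653851

pitch radius r_p = m·N/2 = 3.976·38/2 = 75.544000
base radius r_b = r_p·cos α = 75.544000·cos 24.996° = 68.468344
roll angle φ = 17.587° = 0.30695106 rad
x = r_b·(cos φ + φ·sin φ) = 68.468344·(0.95325925 + 0.30695106·0.30215361) = 71.618273
y = r_b·(sin φ − φ·cos φ) = 68.468344·(0.30215361 − 0.30695106·0.95325925) = 0.653851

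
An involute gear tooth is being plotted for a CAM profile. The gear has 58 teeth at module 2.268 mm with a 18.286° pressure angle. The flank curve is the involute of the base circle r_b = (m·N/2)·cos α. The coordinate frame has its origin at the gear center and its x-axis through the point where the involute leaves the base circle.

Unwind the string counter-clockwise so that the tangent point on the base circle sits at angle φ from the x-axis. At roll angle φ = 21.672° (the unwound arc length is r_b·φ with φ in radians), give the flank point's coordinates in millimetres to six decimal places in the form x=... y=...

pitch radius r_p = m·N/2 = 2.268·58/2 = 65.772000
base radius r_b = r_p·cos α = 65.772000·cos 18.286° = 62.450657
roll angle φ = 21.672° = 0.37824776 rad
x = r_b·(cos φ + φ·sin φ) = 62.450657·(0.92931315 + 0.37824776·0.36929265) = 66.759582
y = r_b·(sin φ − φ·cos φ) = 62.450657·(0.36929265 − 0.37824776·0.92931315) = 1.110500

x=66.759582 y=1.110500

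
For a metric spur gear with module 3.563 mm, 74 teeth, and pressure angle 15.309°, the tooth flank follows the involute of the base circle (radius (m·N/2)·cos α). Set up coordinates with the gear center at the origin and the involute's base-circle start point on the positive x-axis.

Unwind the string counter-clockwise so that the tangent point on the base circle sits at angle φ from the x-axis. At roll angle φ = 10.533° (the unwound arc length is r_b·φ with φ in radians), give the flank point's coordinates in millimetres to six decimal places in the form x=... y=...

pitch radius r_p = m·N/2 = 3.563·74/2 = 131.831000
base radius r_b = r_p·cos α = 131.831000·cos 15.309° = 127.153103
roll angle φ = 10.533° = 0.18383553 rad
x = r_b·(cos φ + φ·sin φ) = 127.153103·(0.98314978 + 0.18383553·0.18280181) = 129.283585
y = r_b·(sin φ − φ·cos φ) = 127.153103·(0.18280181 − 0.18383553·0.98314978) = 0.262437

x=129.283585 y=0.262437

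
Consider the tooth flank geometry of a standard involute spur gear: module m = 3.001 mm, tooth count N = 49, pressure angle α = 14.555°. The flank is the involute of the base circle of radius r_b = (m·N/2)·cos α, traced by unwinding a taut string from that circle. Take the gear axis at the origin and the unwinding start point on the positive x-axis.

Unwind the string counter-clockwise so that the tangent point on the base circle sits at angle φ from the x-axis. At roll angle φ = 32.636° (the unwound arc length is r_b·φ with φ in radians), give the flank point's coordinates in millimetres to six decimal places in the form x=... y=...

x=81.789927 y=4.243367

pitch radius r_p = m·N/2 = 3.001·49/2 = 73.524500
base radius r_b = r_p·cos α = 73.524500·cos 14.555° = 71.164867
roll angle φ = 32.636° = 0.56960565 rad
x = r_b·(cos φ + φ·sin φ) = 71.164867·(0.84211371 + 0.56960565·0.53930001) = 81.789927
y = r_b·(sin φ − φ·cos φ) = 71.164867·(0.53930001 − 0.56960565·0.84211371) = 4.243367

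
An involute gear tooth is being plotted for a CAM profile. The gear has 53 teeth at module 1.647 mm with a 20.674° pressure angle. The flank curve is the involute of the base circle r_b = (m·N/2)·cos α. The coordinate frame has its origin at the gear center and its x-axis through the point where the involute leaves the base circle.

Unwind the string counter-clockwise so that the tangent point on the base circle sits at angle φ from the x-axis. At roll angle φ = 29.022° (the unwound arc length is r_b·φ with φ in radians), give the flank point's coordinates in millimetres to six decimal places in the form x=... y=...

pitch radius r_p = m·N/2 = 1.647·53/2 = 43.645500
base radius r_b = r_p·cos α = 43.645500·cos 20.674° = 40.834919
roll angle φ = 29.022° = 0.50652946 rad
x = r_b·(cos φ + φ·sin φ) = 40.834919·(0.87443349 + 0.50652946·0.48514541) = 45.742212
y = r_b·(sin φ − φ·cos φ) = 40.834919·(0.48514541 − 0.50652946·0.87443349) = 1.724013

x=45.742212 y=1.724013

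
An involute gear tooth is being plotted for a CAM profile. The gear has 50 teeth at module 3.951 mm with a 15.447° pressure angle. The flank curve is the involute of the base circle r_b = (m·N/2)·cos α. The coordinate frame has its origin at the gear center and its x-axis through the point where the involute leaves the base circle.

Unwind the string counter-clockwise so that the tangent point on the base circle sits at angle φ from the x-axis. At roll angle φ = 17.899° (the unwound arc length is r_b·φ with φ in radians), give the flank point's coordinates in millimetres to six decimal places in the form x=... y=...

x=99.739941 y=0.958124

pitch radius r_p = m·N/2 = 3.951·50/2 = 98.775000
base radius r_b = r_p·cos α = 98.775000·cos 15.447° = 95.206975
roll angle φ = 17.899° = 0.31239648 rad
x = r_b·(cos φ + φ·sin φ) = 95.206975·(0.95159977 + 0.31239648·0.30734001) = 99.739941
y = r_b·(sin φ − φ·cos φ) = 95.206975·(0.30734001 − 0.31239648·0.95159977) = 0.958124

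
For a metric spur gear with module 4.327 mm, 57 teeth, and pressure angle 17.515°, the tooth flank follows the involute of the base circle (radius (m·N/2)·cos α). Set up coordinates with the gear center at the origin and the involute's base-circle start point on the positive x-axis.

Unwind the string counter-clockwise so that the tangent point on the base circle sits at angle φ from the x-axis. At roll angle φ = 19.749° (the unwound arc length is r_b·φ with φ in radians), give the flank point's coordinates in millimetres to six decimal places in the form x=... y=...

x=124.382081 y=1.586328

pitch radius r_p = m·N/2 = 4.327·57/2 = 123.319500
base radius r_b = r_p·cos α = 123.319500·cos 17.515° = 117.602185
roll angle φ = 19.749° = 0.34468507 rad
x = r_b·(cos φ + φ·sin φ) = 117.602185·(0.94118191 + 0.34468507·0.33790029) = 124.382081
y = r_b·(sin φ − φ·cos φ) = 117.602185·(0.33790029 − 0.34468507·0.94118191) = 1.586328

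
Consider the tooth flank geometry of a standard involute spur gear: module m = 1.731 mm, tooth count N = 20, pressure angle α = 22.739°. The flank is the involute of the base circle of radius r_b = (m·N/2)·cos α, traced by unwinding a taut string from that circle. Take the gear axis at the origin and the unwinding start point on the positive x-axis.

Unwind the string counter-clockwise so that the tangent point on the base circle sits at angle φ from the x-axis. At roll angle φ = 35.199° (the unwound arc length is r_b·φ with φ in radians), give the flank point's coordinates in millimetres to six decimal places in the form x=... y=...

x=18.698850 y=1.187898

pitch radius r_p = m·N/2 = 1.731·20/2 = 17.310000
base radius r_b = r_p·cos α = 17.310000·cos 22.739° = 15.964584
roll angle φ = 35.199° = 0.61433844 rad
x = r_b·(cos φ + φ·sin φ) = 15.964584·(0.81715496 + 0.61433844·0.57641805) = 18.698850
y = r_b·(sin φ − φ·cos φ) = 15.964584·(0.57641805 − 0.61433844·0.81715496) = 1.187898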